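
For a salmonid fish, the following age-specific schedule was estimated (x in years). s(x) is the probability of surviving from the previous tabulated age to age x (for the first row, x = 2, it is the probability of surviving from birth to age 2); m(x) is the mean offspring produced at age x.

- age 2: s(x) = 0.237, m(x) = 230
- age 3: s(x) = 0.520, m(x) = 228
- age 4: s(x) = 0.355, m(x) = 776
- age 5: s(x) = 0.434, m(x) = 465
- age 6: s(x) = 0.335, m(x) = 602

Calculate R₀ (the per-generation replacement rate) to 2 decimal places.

Survivorship from birth: l_x = s_2·s_3·…·s_x.
  l_2 = 0.23700
  l_3 = 0.12324
  l_4 = 0.04375
  l_5 = 0.01899
  l_6 = 0.00636
R₀ = Σ l_x m(x):
  age 2: 0.23700 × 230 = 54.5100
  age 3: 0.12324 × 228 = 28.0987
  age 4: 0.04375 × 776 = 33.9500
  age 5: 0.01899 × 465 = 8.8303
  age 6: 0.00636 × 602 = 3.8287
R₀ = 54.5100 + 28.0987 + 33.9500 + 8.8303 + 3.8287 = 129.2178

129.22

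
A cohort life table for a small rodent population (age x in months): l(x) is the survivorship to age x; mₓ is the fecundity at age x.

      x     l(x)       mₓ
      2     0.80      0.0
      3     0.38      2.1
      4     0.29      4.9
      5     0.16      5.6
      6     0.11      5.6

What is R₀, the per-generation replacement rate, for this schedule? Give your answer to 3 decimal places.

R₀ = Σ l(x) mₓ:
  age 2: 0.80 × 0.0 = 0.0000
  age 3: 0.38 × 2.1 = 0.7980
  age 4: 0.29 × 4.9 = 1.4210
  age 5: 0.16 × 5.6 = 0.8960
  age 6: 0.11 × 5.6 = 0.6160
R₀ = 0.0000 + 0.7980 + 1.4210 + 0.8960 + 0.6160 = 3.7310

3.731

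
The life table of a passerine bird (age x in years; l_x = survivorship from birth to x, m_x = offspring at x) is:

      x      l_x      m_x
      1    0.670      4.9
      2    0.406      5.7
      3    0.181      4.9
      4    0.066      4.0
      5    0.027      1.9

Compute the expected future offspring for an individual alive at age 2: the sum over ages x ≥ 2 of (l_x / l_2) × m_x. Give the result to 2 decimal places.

l_2 = 0.406. Conditional survival from age 2 to x is l_x / l_2.
  x=2: (0.406/0.406) × 5.7 = 5.7000
  x=3: (0.181/0.406) × 4.9 = 2.1845
  x=4: (0.066/0.406) × 4.0 = 0.6502
  x=5: (0.027/0.406) × 1.9 = 0.1264
Sum = 5.7000 + 2.1845 + 0.6502 + 0.1264 = 8.6611

8.66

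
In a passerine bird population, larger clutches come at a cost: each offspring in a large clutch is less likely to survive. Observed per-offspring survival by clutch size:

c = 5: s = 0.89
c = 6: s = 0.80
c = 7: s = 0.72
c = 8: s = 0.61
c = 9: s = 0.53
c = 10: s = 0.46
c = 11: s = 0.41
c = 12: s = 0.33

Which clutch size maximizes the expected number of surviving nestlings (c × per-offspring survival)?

Expected surviving nestlings = c × s(c):
  c=5: 5 × 0.89 = 4.450
  c=6: 6 × 0.80 = 4.800
  c=7: 7 × 0.72 = 5.040
  c=8: 8 × 0.61 = 4.880
  c=9: 9 × 0.53 = 4.770
  c=10: 10 × 0.46 = 4.600
  c=11: 11 × 0.41 = 4.510
  c=12: 12 × 0.33 = 3.960
Maximum at c = 7 (5.040 surviving nestlings).

7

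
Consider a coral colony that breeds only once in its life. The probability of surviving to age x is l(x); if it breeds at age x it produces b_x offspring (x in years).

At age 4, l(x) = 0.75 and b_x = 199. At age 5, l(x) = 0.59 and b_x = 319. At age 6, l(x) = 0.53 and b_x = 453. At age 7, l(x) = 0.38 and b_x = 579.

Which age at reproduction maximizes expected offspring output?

6

Expected offspring if breeding at age x = l(x) × b_x:
  age 4: 0.75 × 199 = 149.250
  age 5: 0.59 × 319 = 188.210
  age 6: 0.53 × 453 = 240.090
  age 7: 0.38 × 579 = 220.020
Maximum at age 6 (240.090).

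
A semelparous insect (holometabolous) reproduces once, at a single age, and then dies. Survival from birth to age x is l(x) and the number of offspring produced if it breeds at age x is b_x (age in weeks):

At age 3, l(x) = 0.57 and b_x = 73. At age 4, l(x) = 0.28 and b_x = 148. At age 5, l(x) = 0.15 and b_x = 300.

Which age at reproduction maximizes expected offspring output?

Expected offspring if breeding at age x = l(x) × b_x:
  age 3: 0.57 × 73 = 41.610
  age 4: 0.28 × 148 = 41.440
  age 5: 0.15 × 300 = 45.000
Maximum at age 5 (45.000).

5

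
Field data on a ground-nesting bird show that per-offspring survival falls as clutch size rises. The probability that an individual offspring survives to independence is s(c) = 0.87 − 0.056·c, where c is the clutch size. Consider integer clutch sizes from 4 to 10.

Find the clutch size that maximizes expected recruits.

Expected recruits = c × s(c):
  c=4: 4 × 0.646 = 2.584
  c=5: 5 × 0.590 = 2.950
  c=6: 6 × 0.534 = 3.204
  c=7: 7 × 0.478 = 3.346
  c=8: 8 × 0.422 = 3.376
  c=9: 9 × 0.366 = 3.294
  c=10: 10 × 0.310 = 3.100
Maximum at c = 8 (3.376 recruits).

8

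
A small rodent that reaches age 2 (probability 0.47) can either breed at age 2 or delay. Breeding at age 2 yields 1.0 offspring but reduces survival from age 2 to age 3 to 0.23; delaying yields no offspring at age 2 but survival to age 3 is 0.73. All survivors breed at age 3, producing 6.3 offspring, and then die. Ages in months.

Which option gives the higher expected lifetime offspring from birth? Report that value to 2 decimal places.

2.16

breed at age 2: R₀ = 0.47 × (1.0 + 0.23 × 6.3) = 0.47 × 2.4490 = 1.1510
delay to age 3: R₀ = 0.47 × (0.73 × 6.3) = 0.47 × 4.5990 = 2.1615
Higher: delay to age 3 (2.1615).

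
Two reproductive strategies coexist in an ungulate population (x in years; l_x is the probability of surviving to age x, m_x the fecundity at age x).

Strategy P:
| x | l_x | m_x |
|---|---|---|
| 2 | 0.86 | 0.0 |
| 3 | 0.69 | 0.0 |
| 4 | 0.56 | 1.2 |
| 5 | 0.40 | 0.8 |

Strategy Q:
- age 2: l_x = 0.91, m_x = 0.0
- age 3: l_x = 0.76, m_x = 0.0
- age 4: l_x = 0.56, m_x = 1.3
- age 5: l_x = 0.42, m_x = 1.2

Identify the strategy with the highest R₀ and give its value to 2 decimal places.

1.23

Strategy P: R₀ = 0.86×0.0 + 0.69×0.0 + 0.56×1.2 + 0.40×0.8 = 0.9920
Strategy Q: R₀ = 0.91×0.0 + 0.76×0.0 + 0.56×1.3 + 0.42×1.2 = 1.2320
Highest R₀: strategy Q with 1.2320.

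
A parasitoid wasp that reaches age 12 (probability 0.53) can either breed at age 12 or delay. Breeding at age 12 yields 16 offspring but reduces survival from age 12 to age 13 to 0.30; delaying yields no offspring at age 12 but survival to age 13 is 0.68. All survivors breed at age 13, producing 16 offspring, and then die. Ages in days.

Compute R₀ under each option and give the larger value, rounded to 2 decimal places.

breed at age 12: R₀ = 0.53 × (16 + 0.30 × 16) = 0.53 × 20.8000 = 11.0240
delay to age 13: R₀ = 0.53 × (0.68 × 16) = 0.53 × 10.8800 = 5.7664
Higher: breed at age 12 (11.0240).

11.02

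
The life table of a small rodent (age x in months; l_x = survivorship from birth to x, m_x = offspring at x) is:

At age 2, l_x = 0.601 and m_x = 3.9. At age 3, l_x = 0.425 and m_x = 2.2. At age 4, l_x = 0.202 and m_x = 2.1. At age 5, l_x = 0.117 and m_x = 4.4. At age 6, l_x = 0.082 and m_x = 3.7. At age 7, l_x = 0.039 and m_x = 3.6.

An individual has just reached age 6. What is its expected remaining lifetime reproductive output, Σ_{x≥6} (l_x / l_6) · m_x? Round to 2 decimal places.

5.41

l_6 = 0.082. Conditional survival from age 6 to x is l_x / l_6.
  x=6: (0.082/0.082) × 3.7 = 3.7000
  x=7: (0.039/0.082) × 3.6 = 1.7122
Sum = 3.7000 + 1.7122 = 5.4122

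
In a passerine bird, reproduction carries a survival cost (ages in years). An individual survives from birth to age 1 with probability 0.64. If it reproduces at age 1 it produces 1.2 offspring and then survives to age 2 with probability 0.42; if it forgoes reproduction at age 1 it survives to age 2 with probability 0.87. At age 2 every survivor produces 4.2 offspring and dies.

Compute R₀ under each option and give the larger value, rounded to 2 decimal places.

breed at age 1: R₀ = 0.64 × (1.2 + 0.42 × 4.2) = 0.64 × 2.9640 = 1.8970
delay to age 2: R₀ = 0.64 × (0.87 × 4.2) = 0.64 × 3.6540 = 2.3386
Higher: delay to age 2 (2.3386).

2.34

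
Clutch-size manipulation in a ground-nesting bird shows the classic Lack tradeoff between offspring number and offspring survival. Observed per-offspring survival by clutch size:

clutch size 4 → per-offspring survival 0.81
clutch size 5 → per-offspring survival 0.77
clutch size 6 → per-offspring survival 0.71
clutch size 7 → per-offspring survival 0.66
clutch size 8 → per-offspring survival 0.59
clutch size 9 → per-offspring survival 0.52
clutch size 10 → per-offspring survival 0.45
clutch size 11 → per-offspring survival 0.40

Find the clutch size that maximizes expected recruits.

8

Expected recruits = c × s(c):
  c=4: 4 × 0.81 = 3.240
  c=5: 5 × 0.77 = 3.850
  c=6: 6 × 0.71 = 4.260
  c=7: 7 × 0.66 = 4.620
  c=8: 8 × 0.59 = 4.720
  c=9: 9 × 0.52 = 4.680
  c=10: 10 × 0.45 = 4.500
  c=11: 11 × 0.40 = 4.400
Maximum at c = 8 (4.720 recruits).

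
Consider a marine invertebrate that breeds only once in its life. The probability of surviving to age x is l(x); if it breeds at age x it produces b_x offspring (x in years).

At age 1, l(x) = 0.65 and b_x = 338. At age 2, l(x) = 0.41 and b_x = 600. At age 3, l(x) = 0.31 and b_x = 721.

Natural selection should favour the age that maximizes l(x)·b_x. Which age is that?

2

Expected offspring if breeding at age x = l(x) × b_x:
  age 1: 0.65 × 338 = 219.700
  age 2: 0.41 × 600 = 246.000
  age 3: 0.31 × 721 = 223.510
Maximum at age 2 (246.000).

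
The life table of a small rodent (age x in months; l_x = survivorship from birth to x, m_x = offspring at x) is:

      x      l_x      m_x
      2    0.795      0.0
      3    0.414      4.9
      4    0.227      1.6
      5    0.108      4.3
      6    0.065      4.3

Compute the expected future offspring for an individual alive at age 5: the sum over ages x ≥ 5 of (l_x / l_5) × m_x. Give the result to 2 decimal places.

l_5 = 0.108. Conditional survival from age 5 to x is l_x / l_5.
  x=5: (0.108/0.108) × 4.3 = 4.3000
  x=6: (0.065/0.108) × 4.3 = 2.5880
Sum = 4.3000 + 2.5880 = 6.8880

6.89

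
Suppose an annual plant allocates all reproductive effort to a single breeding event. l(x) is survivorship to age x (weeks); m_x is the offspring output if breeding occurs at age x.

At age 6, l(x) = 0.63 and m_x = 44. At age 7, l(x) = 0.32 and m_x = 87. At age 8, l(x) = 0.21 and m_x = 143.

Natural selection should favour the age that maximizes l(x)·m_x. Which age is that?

8

Expected offspring if breeding at age x = l(x) × m_x:
  age 6: 0.63 × 44 = 27.720
  age 7: 0.32 × 87 = 27.840
  age 8: 0.21 × 143 = 30.030
Maximum at age 8 (30.030).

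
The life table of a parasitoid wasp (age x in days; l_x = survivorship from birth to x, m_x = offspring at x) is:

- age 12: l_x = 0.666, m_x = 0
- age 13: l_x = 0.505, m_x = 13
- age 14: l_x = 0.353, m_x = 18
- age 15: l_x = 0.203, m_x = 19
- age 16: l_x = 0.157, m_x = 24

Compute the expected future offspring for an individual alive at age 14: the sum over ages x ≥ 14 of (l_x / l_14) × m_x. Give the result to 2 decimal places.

39.60

l_14 = 0.353. Conditional survival from age 14 to x is l_x / l_14.
  x=14: (0.353/0.353) × 18 = 18.0000
  x=15: (0.203/0.353) × 19 = 10.9263
  x=16: (0.157/0.353) × 24 = 10.6742
Sum = 18.0000 + 10.9263 + 10.6742 = 39.6006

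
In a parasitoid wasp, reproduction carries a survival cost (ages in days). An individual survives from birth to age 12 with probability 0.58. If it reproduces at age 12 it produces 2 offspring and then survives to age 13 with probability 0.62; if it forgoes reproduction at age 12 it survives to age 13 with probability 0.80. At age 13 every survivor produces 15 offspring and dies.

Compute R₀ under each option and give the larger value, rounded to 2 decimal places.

6.96

breed at age 12: R₀ = 0.58 × (2 + 0.62 × 15) = 0.58 × 11.3000 = 6.5540
delay to age 13: R₀ = 0.58 × (0.80 × 15) = 0.58 × 12.0000 = 6.9600
Higher: delay to age 13 (6.9600).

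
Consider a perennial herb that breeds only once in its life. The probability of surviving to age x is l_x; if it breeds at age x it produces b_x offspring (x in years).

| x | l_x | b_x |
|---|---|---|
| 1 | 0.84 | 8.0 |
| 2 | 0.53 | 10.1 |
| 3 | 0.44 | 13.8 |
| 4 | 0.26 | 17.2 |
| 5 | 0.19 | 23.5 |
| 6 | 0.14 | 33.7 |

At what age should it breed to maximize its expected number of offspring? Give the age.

1

Expected offspring if breeding at age x = l_x × b_x:
  age 1: 0.84 × 8.0 = 6.720
  age 2: 0.53 × 10.1 = 5.353
  age 3: 0.44 × 13.8 = 6.072
  age 4: 0.26 × 17.2 = 4.472
  age 5: 0.19 × 23.5 = 4.465
  age 6: 0.14 × 33.7 = 4.718
Maximum at age 1 (6.720).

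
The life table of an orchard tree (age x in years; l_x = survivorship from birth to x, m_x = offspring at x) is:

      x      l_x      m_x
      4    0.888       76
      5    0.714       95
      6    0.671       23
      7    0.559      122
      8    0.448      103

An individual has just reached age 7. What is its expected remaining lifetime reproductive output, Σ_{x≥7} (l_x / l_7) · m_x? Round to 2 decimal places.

l_7 = 0.559. Conditional survival from age 7 to x is l_x / l_7.
  x=7: (0.559/0.559) × 122 = 122.0000
  x=8: (0.448/0.559) × 103 = 82.5474
Sum = 122.0000 + 82.5474 = 204.5474

204.55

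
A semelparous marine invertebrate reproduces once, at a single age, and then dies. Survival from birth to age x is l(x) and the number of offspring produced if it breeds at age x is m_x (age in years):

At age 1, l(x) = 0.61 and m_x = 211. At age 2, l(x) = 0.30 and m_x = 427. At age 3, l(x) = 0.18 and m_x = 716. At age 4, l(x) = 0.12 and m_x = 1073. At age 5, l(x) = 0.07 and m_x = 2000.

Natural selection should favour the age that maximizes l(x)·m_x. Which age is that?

Expected offspring if breeding at age x = l(x) × m_x:
  age 1: 0.61 × 211 = 128.710
  age 2: 0.30 × 427 = 128.100
  age 3: 0.18 × 716 = 128.880
  age 4: 0.12 × 1073 = 128.760
  age 5: 0.07 × 2000 = 140.000
Maximum at age 5 (140.000).

5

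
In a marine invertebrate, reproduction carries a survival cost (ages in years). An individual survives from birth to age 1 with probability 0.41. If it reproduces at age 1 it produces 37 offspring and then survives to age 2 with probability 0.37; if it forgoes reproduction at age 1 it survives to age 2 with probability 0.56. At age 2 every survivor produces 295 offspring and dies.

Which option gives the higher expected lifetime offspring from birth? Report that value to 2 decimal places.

breed at age 1: R₀ = 0.41 × (37 + 0.37 × 295) = 0.41 × 146.1500 = 59.9215
delay to age 2: R₀ = 0.41 × (0.56 × 295) = 0.41 × 165.2000 = 67.7320
Higher: delay to age 2 (67.7320).

67.73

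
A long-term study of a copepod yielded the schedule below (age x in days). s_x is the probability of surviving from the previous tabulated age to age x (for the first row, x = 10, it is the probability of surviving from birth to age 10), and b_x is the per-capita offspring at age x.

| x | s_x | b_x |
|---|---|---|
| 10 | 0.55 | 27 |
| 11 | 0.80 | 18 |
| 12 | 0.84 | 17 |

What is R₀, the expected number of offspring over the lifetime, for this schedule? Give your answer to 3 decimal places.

29.053

Survivorship from birth: l_x = s_10·s_11·…·s_x.
  l_10 = 0.55000
  l_11 = 0.44000
  l_12 = 0.36960
R₀ = Σ l_x b_x:
  age 10: 0.55000 × 27 = 14.8500
  age 11: 0.44000 × 18 = 7.9200
  age 12: 0.36960 × 17 = 6.2832
R₀ = 14.8500 + 7.9200 + 6.2832 = 29.0532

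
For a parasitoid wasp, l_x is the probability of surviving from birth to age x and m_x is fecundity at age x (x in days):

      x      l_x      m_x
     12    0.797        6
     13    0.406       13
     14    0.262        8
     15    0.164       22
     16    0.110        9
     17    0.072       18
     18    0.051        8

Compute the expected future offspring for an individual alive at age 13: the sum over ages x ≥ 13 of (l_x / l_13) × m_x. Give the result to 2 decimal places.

l_13 = 0.406. Conditional survival from age 13 to x is l_x / l_13.
  x=13: (0.406/0.406) × 13 = 13.0000
  x=14: (0.262/0.406) × 8 = 5.1626
  x=15: (0.164/0.406) × 22 = 8.8867
  x=16: (0.110/0.406) × 9 = 2.4384
  x=17: (0.072/0.406) × 18 = 3.1921
  x=18: (0.051/0.406) × 8 = 1.0049
Sum = 13.0000 + 5.1626 + 8.8867 + 2.4384 + 3.1921 + 1.0049 = 33.6847

33.68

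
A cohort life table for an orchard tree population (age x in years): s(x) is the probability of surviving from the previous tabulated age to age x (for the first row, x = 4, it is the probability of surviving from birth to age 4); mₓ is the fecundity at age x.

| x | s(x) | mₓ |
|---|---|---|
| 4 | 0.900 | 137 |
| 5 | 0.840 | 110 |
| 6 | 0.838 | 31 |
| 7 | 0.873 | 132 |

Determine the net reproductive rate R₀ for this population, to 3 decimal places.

299.105

Survivorship from birth: l_x = s_4·s_5·…·s_x.
  l_4 = 0.90000
  l_5 = 0.75600
  l_6 = 0.63353
  l_7 = 0.55307
R₀ = Σ l_x mₓ:
  age 4: 0.90000 × 137 = 123.3000
  age 5: 0.75600 × 110 = 83.1600
  age 6: 0.63353 × 31 = 19.6394
  age 7: 0.55307 × 132 = 73.0052
R₀ = 123.3000 + 83.1600 + 19.6394 + 73.0052 = 299.1047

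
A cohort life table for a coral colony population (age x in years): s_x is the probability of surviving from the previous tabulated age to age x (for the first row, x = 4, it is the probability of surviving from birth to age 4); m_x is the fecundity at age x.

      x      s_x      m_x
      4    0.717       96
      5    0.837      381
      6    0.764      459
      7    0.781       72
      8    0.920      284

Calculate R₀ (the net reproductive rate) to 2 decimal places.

Survivorship from birth: l_x = s_4·s_5·…·s_x.
  l_4 = 0.71700
  l_5 = 0.60013
  l_6 = 0.45850
  l_7 = 0.35809
  l_8 = 0.32944
R₀ = Σ l_x m_x:
  age 4: 0.71700 × 96 = 68.8320
  age 5: 0.60013 × 381 = 228.6495
  age 6: 0.45850 × 459 = 210.4515
  age 7: 0.35809 × 72 = 25.7825
  age 8: 0.32944 × 284 = 93.5610
R₀ = 68.8320 + 228.6495 + 210.4515 + 25.7825 + 93.5610 = 627.2765

627.28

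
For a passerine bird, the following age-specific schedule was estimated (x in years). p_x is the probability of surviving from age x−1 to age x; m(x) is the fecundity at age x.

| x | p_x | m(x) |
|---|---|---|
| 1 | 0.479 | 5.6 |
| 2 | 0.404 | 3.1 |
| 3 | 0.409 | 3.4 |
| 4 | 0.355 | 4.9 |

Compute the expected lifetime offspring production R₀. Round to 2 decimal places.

Survivorship from birth: l_x = p_1·p_2·…·p_x.
  l_1 = 0.47900
  l_2 = 0.19352
  l_3 = 0.07915
  l_4 = 0.02810
R₀ = Σ l_x m(x):
  age 1: 0.47900 × 5.6 = 2.6824
  age 2: 0.19352 × 3.1 = 0.5999
  age 3: 0.07915 × 3.4 = 0.2691
  age 4: 0.02810 × 4.9 = 0.1377
R₀ = 2.6824 + 0.5999 + 0.2691 + 0.1377 = 3.6891

3.69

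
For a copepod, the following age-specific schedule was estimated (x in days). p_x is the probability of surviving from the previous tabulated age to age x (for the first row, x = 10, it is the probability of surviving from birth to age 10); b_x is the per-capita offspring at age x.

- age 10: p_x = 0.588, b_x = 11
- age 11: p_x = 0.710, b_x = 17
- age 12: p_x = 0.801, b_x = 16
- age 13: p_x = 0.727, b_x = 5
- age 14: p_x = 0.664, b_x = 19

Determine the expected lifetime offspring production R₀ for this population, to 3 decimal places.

Survivorship from birth: l_x = p_10·p_11·…·p_x.
  l_10 = 0.58800
  l_11 = 0.41748
  l_12 = 0.33440
  l_13 = 0.24311
  l_14 = 0.16142
R₀ = Σ l_x b_x:
  age 10: 0.58800 × 11 = 6.4680
  age 11: 0.41748 × 17 = 7.0972
  age 12: 0.33440 × 16 = 5.3504
  age 13: 0.24311 × 5 = 1.2155
  age 14: 0.16142 × 19 = 3.0670
R₀ = 6.4680 + 7.0972 + 5.3504 + 1.2155 + 3.0670 = 23.1981

23.198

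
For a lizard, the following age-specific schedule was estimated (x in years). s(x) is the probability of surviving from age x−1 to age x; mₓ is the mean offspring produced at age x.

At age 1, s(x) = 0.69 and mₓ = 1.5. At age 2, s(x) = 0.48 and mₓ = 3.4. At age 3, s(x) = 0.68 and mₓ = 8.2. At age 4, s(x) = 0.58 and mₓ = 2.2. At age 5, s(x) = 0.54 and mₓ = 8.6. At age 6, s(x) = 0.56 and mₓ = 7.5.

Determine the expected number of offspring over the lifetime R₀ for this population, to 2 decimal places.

5.20

Survivorship from birth: l_x = s_1·s_2·…·s_x.
  l_1 = 0.69000
  l_2 = 0.33120
  l_3 = 0.22522
  l_4 = 0.13063
  l_5 = 0.07054
  l_6 = 0.03950
R₀ = Σ l_x mₓ:
  age 1: 0.69000 × 1.5 = 1.0350
  age 2: 0.33120 × 3.4 = 1.1261
  age 3: 0.22522 × 8.2 = 1.8468
  age 4: 0.13063 × 2.2 = 0.2874
  age 5: 0.07054 × 8.6 = 0.6066
  age 6: 0.03950 × 7.5 = 0.2963
R₀ = 1.0350 + 1.1261 + 1.8468 + 0.2874 + 0.6066 + 0.2963 = 5.1982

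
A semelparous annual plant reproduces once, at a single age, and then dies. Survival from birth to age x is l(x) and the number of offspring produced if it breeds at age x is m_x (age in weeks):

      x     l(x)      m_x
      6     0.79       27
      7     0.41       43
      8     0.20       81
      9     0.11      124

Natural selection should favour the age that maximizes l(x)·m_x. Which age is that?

6

Expected offspring if breeding at age x = l(x) × m_x:
  age 6: 0.79 × 27 = 21.330
  age 7: 0.41 × 43 = 17.630
  age 8: 0.20 × 81 = 16.200
  age 9: 0.11 × 124 = 13.640
Maximum at age 6 (21.330).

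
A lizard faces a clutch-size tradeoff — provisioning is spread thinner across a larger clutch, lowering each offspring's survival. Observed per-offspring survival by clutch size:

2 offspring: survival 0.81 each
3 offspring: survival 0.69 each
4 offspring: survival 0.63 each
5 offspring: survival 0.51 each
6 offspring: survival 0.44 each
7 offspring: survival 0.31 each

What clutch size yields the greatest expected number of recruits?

6

Expected recruits = c × s(c):
  c=2: 2 × 0.81 = 1.620
  c=3: 3 × 0.69 = 2.070
  c=4: 4 × 0.63 = 2.520
  c=5: 5 × 0.51 = 2.550
  c=6: 6 × 0.44 = 2.640
  c=7: 7 × 0.31 = 2.170
Maximum at c = 6 (2.640 recruits).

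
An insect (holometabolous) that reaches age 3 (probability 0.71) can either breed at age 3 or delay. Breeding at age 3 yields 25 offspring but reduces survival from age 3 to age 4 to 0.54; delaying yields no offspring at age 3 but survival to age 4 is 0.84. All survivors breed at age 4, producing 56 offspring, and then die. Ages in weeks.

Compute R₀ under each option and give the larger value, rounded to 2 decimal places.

39.22

breed at age 3: R₀ = 0.71 × (25 + 0.54 × 56) = 0.71 × 55.2400 = 39.2204
delay to age 4: R₀ = 0.71 × (0.84 × 56) = 0.71 × 47.0400 = 33.3984
Higher: breed at age 3 (39.2204).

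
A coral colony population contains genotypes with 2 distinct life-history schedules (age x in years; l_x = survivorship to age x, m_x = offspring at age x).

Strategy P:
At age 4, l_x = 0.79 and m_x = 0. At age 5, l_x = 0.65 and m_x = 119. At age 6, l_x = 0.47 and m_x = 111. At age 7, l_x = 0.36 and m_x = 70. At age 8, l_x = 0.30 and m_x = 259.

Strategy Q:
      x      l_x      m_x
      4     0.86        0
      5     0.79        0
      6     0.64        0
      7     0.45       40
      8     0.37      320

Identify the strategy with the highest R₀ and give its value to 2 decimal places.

232.42

Strategy P: R₀ = 0.79×0 + 0.65×119 + 0.47×111 + 0.36×70 + 0.30×259 = 232.4200
Strategy Q: R₀ = 0.86×0 + 0.79×0 + 0.64×0 + 0.45×40 + 0.37×320 = 136.4000
Highest R₀: strategy P with 232.4200.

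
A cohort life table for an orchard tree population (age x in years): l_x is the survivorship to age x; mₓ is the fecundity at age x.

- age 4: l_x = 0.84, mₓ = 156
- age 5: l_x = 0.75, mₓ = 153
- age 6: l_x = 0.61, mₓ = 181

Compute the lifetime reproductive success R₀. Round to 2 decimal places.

356.20

R₀ = Σ l_x mₓ:
  age 4: 0.84 × 156 = 131.0400
  age 5: 0.75 × 153 = 114.7500
  age 6: 0.61 × 181 = 110.4100
R₀ = 131.0400 + 114.7500 + 110.4100 = 356.2000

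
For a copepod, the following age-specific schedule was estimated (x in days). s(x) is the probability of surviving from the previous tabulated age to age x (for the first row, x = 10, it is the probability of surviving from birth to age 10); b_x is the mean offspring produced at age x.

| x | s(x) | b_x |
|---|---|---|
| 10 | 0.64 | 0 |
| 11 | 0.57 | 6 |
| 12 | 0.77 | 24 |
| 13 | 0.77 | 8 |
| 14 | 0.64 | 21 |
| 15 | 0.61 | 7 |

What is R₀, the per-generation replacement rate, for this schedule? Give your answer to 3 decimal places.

14.159

Survivorship from birth: l_x = s_10·s_11·…·s_x.
  l_10 = 0.64000
  l_11 = 0.36480
  l_12 = 0.28090
  l_13 = 0.21629
  l_14 = 0.13843
  l_15 = 0.08444
R₀ = Σ l_x b_x:
  age 10: 0.64000 × 0 = 0.0000
  age 11: 0.36480 × 6 = 2.1888
  age 12: 0.28090 × 24 = 6.7416
  age 13: 0.21629 × 8 = 1.7303
  age 14: 0.13843 × 21 = 2.9070
  age 15: 0.08444 × 7 = 0.5911
R₀ = 0.0000 + 2.1888 + 6.7416 + 1.7303 + 2.9070 + 0.5911 = 14.1588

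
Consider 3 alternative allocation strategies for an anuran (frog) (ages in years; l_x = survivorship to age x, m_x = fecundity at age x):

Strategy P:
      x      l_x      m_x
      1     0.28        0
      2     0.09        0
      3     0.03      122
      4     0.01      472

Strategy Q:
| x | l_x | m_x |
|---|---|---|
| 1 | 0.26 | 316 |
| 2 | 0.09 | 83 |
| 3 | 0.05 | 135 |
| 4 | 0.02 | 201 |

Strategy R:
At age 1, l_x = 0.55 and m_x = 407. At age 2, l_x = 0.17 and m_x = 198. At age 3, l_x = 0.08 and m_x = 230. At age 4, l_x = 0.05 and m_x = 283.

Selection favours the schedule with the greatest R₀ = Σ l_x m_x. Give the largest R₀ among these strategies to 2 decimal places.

290.06

Strategy P: R₀ = 0.28×0 + 0.09×0 + 0.03×122 + 0.01×472 = 8.3800
Strategy Q: R₀ = 0.26×316 + 0.09×83 + 0.05×135 + 0.02×201 = 100.4000
Strategy R: R₀ = 0.55×407 + 0.17×198 + 0.08×230 + 0.05×283 = 290.0600
Highest R₀: strategy R with 290.0600.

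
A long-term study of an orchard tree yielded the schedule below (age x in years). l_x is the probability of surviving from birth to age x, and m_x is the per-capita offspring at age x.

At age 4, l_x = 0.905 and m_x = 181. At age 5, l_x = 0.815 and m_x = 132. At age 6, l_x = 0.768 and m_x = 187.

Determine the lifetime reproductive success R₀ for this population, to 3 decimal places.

415.001

R₀ = Σ l_x m_x:
  age 4: 0.905 × 181 = 163.8050
  age 5: 0.815 × 132 = 107.5800
  age 6: 0.768 × 187 = 143.6160
R₀ = 163.8050 + 107.5800 + 143.6160 = 415.0010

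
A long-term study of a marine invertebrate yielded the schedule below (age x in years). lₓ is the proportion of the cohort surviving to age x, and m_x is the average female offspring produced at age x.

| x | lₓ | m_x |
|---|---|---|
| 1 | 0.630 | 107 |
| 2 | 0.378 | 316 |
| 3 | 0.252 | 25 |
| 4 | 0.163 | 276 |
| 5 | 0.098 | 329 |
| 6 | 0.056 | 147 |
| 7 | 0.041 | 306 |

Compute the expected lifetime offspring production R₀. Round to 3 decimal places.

291.166

R₀ = Σ lₓ m_x:
  age 1: 0.630 × 107 = 67.4100
  age 2: 0.378 × 316 = 119.4480
  age 3: 0.252 × 25 = 6.3000
  age 4: 0.163 × 276 = 44.9880
  age 5: 0.098 × 329 = 32.2420
  age 6: 0.056 × 147 = 8.2320
  age 7: 0.041 × 306 = 12.5460
R₀ = 67.4100 + 119.4480 + 6.3000 + 44.9880 + 32.2420 + 8.2320 + 12.5460 = 291.1660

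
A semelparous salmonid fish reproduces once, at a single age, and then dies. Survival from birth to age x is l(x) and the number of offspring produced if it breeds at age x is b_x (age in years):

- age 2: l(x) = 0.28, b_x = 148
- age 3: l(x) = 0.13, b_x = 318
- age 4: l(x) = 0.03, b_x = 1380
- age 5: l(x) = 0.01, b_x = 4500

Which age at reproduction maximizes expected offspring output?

Expected offspring if breeding at age x = l(x) × b_x:
  age 2: 0.28 × 148 = 41.440
  age 3: 0.13 × 318 = 41.340
  age 4: 0.03 × 1380 = 41.400
  age 5: 0.01 × 4500 = 45.000
Maximum at age 5 (45.000).

5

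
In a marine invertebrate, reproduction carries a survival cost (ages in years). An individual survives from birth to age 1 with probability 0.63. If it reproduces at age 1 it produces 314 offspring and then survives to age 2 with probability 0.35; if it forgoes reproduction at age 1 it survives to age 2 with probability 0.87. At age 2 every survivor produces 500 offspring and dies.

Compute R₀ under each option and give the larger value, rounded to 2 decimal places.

breed at age 1: R₀ = 0.63 × (314 + 0.35 × 500) = 0.63 × 489.0000 = 308.0700
delay to age 2: R₀ = 0.63 × (0.87 × 500) = 0.63 × 435.0000 = 274.0500
Higher: breed at age 1 (308.0700).

308.07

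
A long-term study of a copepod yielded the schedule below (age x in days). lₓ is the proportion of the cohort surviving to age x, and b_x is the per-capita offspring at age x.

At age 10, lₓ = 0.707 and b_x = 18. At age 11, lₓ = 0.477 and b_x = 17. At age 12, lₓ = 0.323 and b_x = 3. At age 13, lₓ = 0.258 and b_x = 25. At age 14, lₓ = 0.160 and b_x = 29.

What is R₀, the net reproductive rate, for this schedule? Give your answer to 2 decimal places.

R₀ = Σ lₓ b_x:
  age 10: 0.707 × 18 = 12.7260
  age 11: 0.477 × 17 = 8.1090
  age 12: 0.323 × 3 = 0.9690
  age 13: 0.258 × 25 = 6.4500
  age 14: 0.160 × 29 = 4.6400
R₀ = 12.7260 + 8.1090 + 0.9690 + 6.4500 + 4.6400 = 32.8940

32.89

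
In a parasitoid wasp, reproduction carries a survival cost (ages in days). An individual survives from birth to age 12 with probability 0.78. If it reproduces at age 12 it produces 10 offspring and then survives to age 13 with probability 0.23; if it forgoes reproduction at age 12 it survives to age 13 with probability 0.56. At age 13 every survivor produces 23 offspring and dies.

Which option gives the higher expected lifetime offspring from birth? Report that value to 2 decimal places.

breed at age 12: R₀ = 0.78 × (10 + 0.23 × 23) = 0.78 × 15.2900 = 11.9262
delay to age 13: R₀ = 0.78 × (0.56 × 23) = 0.78 × 12.8800 = 10.0464
Higher: breed at age 12 (11.9262).

11.93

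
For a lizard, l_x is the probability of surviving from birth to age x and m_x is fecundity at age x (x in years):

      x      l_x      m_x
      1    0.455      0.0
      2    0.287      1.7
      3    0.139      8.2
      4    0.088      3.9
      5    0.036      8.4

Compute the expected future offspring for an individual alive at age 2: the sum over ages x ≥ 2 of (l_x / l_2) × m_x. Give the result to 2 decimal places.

l_2 = 0.287. Conditional survival from age 2 to x is l_x / l_2.
  x=2: (0.287/0.287) × 1.7 = 1.7000
  x=3: (0.139/0.287) × 8.2 = 3.9714
  x=4: (0.088/0.287) × 3.9 = 1.1958
  x=5: (0.036/0.287) × 8.4 = 1.0537
Sum = 1.7000 + 3.9714 + 1.1958 + 1.0537 = 7.9209

7.92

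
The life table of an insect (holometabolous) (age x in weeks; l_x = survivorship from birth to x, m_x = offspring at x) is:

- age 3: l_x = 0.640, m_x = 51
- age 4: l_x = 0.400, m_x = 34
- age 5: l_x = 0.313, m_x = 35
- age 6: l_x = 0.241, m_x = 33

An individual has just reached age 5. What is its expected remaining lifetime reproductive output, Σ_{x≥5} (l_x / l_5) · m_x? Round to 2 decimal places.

l_5 = 0.313. Conditional survival from age 5 to x is l_x / l_5.
  x=5: (0.313/0.313) × 35 = 35.0000
  x=6: (0.241/0.313) × 33 = 25.4089
Sum = 35.0000 + 25.4089 = 60.4089

60.41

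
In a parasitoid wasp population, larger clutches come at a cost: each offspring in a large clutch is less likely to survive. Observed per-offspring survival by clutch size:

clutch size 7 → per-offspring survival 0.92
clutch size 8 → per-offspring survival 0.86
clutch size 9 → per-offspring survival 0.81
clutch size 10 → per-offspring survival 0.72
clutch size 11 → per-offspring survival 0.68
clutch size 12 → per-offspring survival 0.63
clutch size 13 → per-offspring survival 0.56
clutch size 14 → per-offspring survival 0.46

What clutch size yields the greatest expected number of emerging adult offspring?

12

Expected emerging adult offspring = c × s(c):
  c=7: 7 × 0.92 = 6.440
  c=8: 8 × 0.86 = 6.880
  c=9: 9 × 0.81 = 7.290
  c=10: 10 × 0.72 = 7.200
  c=11: 11 × 0.68 = 7.480
  c=12: 12 × 0.63 = 7.560
  c=13: 13 × 0.56 = 7.280
  c=14: 14 × 0.46 = 6.440
Maximum at c = 12 (7.560 emerging adult offspring).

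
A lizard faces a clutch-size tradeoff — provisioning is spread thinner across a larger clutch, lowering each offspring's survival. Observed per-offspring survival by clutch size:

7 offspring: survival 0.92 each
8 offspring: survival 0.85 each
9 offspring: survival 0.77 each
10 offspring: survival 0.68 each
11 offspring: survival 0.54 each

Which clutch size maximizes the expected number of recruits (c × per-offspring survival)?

9

Expected recruits = c × s(c):
  c=7: 7 × 0.92 = 6.440
  c=8: 8 × 0.85 = 6.800
  c=9: 9 × 0.77 = 6.930
  c=10: 10 × 0.68 = 6.800
  c=11: 11 × 0.54 = 5.940
Maximum at c = 9 (6.930 recruits).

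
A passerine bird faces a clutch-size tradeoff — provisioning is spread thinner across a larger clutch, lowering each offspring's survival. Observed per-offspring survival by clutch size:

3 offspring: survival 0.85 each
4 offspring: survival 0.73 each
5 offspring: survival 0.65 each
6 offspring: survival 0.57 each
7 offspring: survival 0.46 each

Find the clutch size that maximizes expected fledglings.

Expected fledglings = c × s(c):
  c=3: 3 × 0.85 = 2.550
  c=4: 4 × 0.73 = 2.920
  c=5: 5 × 0.65 = 3.250
  c=6: 6 × 0.57 = 3.420
  c=7: 7 × 0.46 = 3.220
Maximum at c = 6 (3.420 fledglings).

6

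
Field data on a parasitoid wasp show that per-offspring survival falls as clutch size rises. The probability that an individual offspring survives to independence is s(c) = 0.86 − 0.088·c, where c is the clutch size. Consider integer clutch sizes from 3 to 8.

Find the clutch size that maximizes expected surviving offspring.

Expected surviving offspring = c × s(c):
  c=3: 3 × 0.596 = 1.788
  c=4: 4 × 0.508 = 2.032
  c=5: 5 × 0.420 = 2.100
  c=6: 6 × 0.332 = 1.992
  c=7: 7 × 0.244 = 1.708
  c=8: 8 × 0.156 = 1.248
Maximum at c = 5 (2.100 surviving offspring).

5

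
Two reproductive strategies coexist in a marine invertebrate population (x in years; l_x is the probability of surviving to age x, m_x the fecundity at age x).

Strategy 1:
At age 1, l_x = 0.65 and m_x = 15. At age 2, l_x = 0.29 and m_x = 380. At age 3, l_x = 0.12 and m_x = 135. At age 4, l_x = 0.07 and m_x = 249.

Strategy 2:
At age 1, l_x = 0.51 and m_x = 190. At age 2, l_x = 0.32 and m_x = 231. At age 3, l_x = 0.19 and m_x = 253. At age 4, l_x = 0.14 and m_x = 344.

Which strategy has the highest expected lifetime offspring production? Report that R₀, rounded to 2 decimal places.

Strategy 1: R₀ = 0.65×15 + 0.29×380 + 0.12×135 + 0.07×249 = 153.5800
Strategy 2: R₀ = 0.51×190 + 0.32×231 + 0.19×253 + 0.14×344 = 267.0500
Highest R₀: strategy 2 with 267.0500.

267.05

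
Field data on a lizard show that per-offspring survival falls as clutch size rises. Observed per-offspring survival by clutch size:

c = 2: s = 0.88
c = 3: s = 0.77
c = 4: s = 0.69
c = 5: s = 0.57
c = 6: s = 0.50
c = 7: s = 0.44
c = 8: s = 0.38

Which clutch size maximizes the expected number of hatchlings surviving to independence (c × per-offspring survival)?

7

Expected hatchlings surviving to independence = c × s(c):
  c=2: 2 × 0.88 = 1.760
  c=3: 3 × 0.77 = 2.310
  c=4: 4 × 0.69 = 2.760
  c=5: 5 × 0.57 = 2.850
  c=6: 6 × 0.50 = 3.000
  c=7: 7 × 0.44 = 3.080
  c=8: 8 × 0.38 = 3.040
Maximum at c = 7 (3.080 hatchlings surviving to independence).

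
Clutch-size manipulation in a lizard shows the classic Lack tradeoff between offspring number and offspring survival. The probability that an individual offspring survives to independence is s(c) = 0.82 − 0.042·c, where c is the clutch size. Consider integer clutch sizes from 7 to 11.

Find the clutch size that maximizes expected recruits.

Expected recruits = c × s(c):
  c=7: 7 × 0.526 = 3.682
  c=8: 8 × 0.484 = 3.872
  c=9: 9 × 0.442 = 3.978
  c=10: 10 × 0.400 = 4.000
  c=11: 11 × 0.358 = 3.938
Maximum at c = 10 (4.000 recruits).

10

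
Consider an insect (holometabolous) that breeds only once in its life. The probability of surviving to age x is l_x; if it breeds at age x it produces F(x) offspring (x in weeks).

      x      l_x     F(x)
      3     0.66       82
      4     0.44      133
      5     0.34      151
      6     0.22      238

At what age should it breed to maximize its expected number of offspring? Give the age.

4

Expected offspring if breeding at age x = l_x × F(x):
  age 3: 0.66 × 82 = 54.120
  age 4: 0.44 × 133 = 58.520
  age 5: 0.34 × 151 = 51.340
  age 6: 0.22 × 238 = 52.360
Maximum at age 4 (58.520).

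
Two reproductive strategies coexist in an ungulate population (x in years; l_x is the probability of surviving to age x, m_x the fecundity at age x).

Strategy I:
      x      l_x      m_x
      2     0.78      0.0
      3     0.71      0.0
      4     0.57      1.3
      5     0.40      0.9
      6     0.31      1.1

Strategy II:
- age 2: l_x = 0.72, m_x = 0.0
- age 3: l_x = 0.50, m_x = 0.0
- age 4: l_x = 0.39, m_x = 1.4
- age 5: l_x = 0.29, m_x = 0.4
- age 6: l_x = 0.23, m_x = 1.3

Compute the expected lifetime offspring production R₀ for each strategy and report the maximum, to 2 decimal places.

1.44

Strategy I: R₀ = 0.78×0.0 + 0.71×0.0 + 0.57×1.3 + 0.40×0.9 + 0.31×1.1 = 1.4420
Strategy II: R₀ = 0.72×0.0 + 0.50×0.0 + 0.39×1.4 + 0.29×0.4 + 0.23×1.3 = 0.9610
Highest R₀: strategy I with 1.4420.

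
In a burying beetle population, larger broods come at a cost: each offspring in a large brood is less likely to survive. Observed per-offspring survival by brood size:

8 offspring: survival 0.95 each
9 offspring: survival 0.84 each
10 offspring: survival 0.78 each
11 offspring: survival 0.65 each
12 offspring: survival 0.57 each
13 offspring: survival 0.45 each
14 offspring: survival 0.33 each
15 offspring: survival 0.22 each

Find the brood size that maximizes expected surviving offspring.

10

Expected surviving offspring = c × s(c):
  c=8: 8 × 0.95 = 7.600
  c=9: 9 × 0.84 = 7.560
  c=10: 10 × 0.78 = 7.800
  c=11: 11 × 0.65 = 7.150
  c=12: 12 × 0.57 = 6.840
  c=13: 13 × 0.45 = 5.850
  c=14: 14 × 0.33 = 4.620
  c=15: 15 × 0.22 = 3.300
Maximum at c = 10 (7.800 surviving offspring).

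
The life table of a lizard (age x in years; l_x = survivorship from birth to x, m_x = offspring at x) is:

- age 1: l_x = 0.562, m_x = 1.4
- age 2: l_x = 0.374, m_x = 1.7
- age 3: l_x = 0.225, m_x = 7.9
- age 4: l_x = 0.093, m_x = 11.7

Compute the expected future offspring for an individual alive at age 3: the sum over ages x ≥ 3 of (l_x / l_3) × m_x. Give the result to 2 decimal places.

12.74

l_3 = 0.225. Conditional survival from age 3 to x is l_x / l_3.
  x=3: (0.225/0.225) × 7.9 = 7.9000
  x=4: (0.093/0.225) × 11.7 = 4.8360
Sum = 7.9000 + 4.8360 = 12.7360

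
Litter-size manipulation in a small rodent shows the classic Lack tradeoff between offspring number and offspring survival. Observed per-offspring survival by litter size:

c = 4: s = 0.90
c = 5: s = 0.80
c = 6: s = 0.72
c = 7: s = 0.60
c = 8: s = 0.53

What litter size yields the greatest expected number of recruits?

6

Expected recruits = c × s(c):
  c=4: 4 × 0.90 = 3.600
  c=5: 5 × 0.80 = 4.000
  c=6: 6 × 0.72 = 4.320
  c=7: 7 × 0.60 = 4.200
  c=8: 8 × 0.53 = 4.240
Maximum at c = 6 (4.320 recruits).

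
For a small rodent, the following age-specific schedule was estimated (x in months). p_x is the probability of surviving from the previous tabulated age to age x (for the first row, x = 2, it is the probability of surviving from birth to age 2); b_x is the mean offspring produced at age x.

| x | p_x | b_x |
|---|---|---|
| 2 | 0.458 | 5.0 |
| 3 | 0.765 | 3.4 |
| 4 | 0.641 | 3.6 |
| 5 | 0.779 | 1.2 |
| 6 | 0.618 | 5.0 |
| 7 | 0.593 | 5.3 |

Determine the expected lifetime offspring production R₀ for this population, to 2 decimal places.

5.38

Survivorship from birth: l_x = p_2·p_3·…·p_x.
  l_2 = 0.45800
  l_3 = 0.35037
  l_4 = 0.22459
  l_5 = 0.17495
  l_6 = 0.10812
  l_7 = 0.06412
R₀ = Σ l_x b_x:
  age 2: 0.45800 × 5.0 = 2.2900
  age 3: 0.35037 × 3.4 = 1.1913
  age 4: 0.22459 × 3.6 = 0.8085
  age 5: 0.17495 × 1.2 = 0.2099
  age 6: 0.10812 × 5.0 = 0.5406
  age 7: 0.06412 × 5.3 = 0.3398
R₀ = 2.2900 + 1.1913 + 0.8085 + 0.2099 + 0.5406 + 0.3398 = 5.3802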